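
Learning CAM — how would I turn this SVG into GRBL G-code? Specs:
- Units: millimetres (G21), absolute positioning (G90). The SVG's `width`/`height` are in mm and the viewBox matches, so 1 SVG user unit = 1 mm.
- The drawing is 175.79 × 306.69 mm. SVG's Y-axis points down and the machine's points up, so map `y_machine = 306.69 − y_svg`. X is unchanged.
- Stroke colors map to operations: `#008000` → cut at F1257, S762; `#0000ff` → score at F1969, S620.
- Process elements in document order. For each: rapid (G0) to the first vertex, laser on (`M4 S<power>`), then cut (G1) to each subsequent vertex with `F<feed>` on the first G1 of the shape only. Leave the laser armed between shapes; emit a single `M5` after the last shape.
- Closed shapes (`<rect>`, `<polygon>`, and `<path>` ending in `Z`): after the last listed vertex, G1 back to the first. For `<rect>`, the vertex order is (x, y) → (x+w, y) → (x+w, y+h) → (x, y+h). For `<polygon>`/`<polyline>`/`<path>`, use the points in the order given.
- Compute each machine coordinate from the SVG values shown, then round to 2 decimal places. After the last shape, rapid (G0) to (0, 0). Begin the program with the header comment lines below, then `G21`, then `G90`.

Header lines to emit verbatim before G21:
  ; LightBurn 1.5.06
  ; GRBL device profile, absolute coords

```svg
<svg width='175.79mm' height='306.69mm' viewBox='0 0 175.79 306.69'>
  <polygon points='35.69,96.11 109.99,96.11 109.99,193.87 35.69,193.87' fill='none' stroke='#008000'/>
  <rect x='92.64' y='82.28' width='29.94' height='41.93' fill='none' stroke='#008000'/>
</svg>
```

; LightBurn 1.5.06
; GRBL device profile, absolute coords
G21
G90
G0 X35.69 Y210.58
M4 S762
G1 X109.99 Y210.58 F1257
G1 X109.99 Y112.82
G1 X35.69 Y112.82
G1 X35.69 Y210.58
G0 X92.64 Y224.41
M4 S762
G1 X122.58 Y224.41 F1257
G1 X122.58 Y182.48
G1 X92.64 Y182.48
G1 X92.64 Y224.41
M5
G0 X0.00 Y0.00

viewBox `0 0 175.79 306.69` with mm width/height → 1 unit = 1 mm. Flip: y_m = 306.69 − y_svg.

**Shape 1** — `<polygon>` rectangle, stroke `#008000` → cut (S762, F1257). Machine vertices: (35.69,210.58) → (109.99,210.58) → (109.99,112.82) → (35.69,112.82) → (35.69,210.58). Closed: final G1 returns to the first vertex.

**Shape 2** — `<rect>` rectangle, stroke `#008000` → cut (S762, F1257). Machine vertices: (92.64,224.41) → (122.58,224.41) → (122.58,182.48) → (92.64,182.48) → (92.64,224.41). Closed: final G1 returns to the first vertex.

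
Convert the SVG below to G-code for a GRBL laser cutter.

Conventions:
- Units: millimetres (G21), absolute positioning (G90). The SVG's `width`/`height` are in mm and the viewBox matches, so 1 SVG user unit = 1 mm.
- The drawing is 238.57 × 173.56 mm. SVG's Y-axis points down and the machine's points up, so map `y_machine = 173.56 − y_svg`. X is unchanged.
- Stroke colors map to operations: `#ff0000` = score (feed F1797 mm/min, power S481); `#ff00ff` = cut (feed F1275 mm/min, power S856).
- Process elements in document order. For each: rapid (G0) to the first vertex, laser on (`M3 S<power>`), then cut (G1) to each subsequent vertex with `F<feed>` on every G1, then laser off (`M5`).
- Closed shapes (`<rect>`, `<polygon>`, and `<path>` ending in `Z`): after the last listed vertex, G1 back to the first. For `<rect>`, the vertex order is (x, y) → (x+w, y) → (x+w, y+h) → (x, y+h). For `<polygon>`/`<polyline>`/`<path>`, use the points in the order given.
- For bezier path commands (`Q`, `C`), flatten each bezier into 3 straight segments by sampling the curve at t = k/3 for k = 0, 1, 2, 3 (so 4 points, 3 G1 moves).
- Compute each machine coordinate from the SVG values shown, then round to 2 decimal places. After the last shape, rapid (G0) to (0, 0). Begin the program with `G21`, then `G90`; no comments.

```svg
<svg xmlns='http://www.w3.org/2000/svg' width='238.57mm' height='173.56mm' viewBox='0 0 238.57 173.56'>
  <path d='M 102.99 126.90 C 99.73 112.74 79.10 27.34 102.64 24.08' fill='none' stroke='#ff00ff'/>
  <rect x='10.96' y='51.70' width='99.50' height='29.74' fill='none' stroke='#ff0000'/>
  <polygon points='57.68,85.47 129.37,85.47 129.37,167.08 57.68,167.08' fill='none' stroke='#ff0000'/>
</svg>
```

G21
G90
G0 X102.99 Y46.66
M3 S856
G1 X96.22 Y78.89 F1275
G1 X91.54 Y124.52 F1275
G1 X102.64 Y149.48 F1275
M5
G0 X10.96 Y121.86
M3 S481
G1 X110.46 Y121.86 F1797
G1 X110.46 Y92.12 F1797
G1 X10.96 Y92.12 F1797
G1 X10.96 Y121.86 F1797
M5
G0 X57.68 Y88.09
M3 S481
G1 X129.37 Y88.09 F1797
G1 X129.37 Y6.48 F1797
G1 X57.68 Y6.48 F1797
G1 X57.68 Y88.09 F1797
M5
G0 X0.00 Y0.00

1 u = 1 mm; y_m = 173.56 − y.

[1] `<path>` cubic bezier, #ff00ff→cut S856 F1275: (102.99,46.66) → (96.22,78.89) → (91.54,124.52) → (102.64,149.48)

[2] `<rect>` rectangle, #ff0000→score S481 F1797: (10.96,121.86) → (110.46,121.86) → (110.46,92.12) → (10.96,92.12) → (10.96,121.86) (closed)

[3] `<polygon>` rectangle, #ff0000→score S481 F1797: (57.68,88.09) → (129.37,88.09) → (129.37,6.48) → (57.68,6.48) → (57.68,88.09) (closed)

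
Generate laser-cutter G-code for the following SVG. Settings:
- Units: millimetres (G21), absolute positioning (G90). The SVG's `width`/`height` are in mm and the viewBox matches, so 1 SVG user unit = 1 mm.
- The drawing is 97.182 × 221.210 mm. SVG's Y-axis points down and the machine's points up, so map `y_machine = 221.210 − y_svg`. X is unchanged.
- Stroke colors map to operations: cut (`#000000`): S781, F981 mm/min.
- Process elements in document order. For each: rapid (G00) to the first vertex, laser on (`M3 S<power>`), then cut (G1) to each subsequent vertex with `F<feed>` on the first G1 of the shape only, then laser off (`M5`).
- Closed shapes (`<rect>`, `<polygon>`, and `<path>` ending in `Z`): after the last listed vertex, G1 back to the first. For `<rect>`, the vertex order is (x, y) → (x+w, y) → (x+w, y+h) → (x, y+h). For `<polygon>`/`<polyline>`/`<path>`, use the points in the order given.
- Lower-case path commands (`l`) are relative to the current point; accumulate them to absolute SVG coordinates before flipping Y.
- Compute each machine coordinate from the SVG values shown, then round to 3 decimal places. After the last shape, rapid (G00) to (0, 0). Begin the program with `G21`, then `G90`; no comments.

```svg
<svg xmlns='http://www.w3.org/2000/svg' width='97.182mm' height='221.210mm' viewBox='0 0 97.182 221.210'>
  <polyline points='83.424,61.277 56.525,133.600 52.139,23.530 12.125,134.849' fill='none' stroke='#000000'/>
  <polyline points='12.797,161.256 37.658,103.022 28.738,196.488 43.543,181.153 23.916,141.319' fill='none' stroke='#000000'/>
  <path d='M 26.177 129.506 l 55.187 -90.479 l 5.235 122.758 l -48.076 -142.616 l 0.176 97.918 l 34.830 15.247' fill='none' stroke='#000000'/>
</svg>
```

Since the viewBox matches the mm dimensions, user units are millimetres directly. The only transform is the Y-flip y_m = 221.210 − y_svg.

Shape 1 is a open polyline drawn with `<polyline>`. Its stroke #000000 means cut at S781, F981. After flipping Y the toolpath is (83.424,159.933) → (56.525,87.610) → (52.139,197.680) → (12.125,86.361).

Shape 2 is a open polyline drawn with `<polyline>`. Its stroke #000000 means cut at S781, F981. After flipping Y the toolpath is (12.797,59.954) → (37.658,118.188) → (28.738,24.722) → (43.543,40.057) → (23.916,79.891).

Shape 3 is a open polyline drawn with `<path>`. Its stroke #000000 means cut at S781, F981. After flipping Y the toolpath is (26.177,91.704) → (81.364,182.183) → (86.599,59.425) → (38.523,202.041) → (38.699,104.123) → (73.529,88.876).

G21
G90
G00 X83.424 Y159.933
M3 S781
G1 X56.525 Y87.610 F981
G1 X52.139 Y197.680
G1 X12.125 Y86.361
M5
G00 X12.797 Y59.954
M3 S781
G1 X37.658 Y118.188 F981
G1 X28.738 Y24.722
G1 X43.543 Y40.057
G1 X23.916 Y79.891
M5
G00 X26.177 Y91.704
M3 S781
G1 X81.364 Y182.183 F981
G1 X86.599 Y59.425
G1 X38.523 Y202.041
G1 X38.699 Y104.123
G1 X73.529 Y88.876
M5
G00 X0.000 Y0.000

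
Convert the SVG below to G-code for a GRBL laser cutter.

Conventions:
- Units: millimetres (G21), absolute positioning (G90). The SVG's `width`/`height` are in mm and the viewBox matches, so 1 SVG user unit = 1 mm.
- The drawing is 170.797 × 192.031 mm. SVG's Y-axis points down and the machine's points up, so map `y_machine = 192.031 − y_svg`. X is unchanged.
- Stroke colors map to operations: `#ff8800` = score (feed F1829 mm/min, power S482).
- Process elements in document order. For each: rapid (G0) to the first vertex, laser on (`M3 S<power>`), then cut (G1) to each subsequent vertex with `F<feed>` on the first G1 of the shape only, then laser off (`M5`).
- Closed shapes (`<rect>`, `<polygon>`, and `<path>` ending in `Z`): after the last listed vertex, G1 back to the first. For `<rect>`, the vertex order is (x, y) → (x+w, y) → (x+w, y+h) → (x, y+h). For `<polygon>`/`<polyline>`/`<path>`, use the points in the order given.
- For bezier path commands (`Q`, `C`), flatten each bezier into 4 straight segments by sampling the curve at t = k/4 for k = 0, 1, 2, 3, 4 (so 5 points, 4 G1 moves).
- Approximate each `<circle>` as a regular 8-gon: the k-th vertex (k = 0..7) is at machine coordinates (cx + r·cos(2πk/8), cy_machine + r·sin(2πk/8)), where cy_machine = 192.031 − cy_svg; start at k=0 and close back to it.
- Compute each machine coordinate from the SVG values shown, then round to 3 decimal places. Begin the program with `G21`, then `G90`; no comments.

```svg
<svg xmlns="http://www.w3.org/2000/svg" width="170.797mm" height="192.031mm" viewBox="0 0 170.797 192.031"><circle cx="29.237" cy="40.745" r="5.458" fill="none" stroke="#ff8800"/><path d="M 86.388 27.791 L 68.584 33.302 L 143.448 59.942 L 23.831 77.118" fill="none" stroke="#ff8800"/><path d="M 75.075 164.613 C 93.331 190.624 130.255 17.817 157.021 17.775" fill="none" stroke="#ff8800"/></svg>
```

G21
G90
G0 X34.695 Y151.286
M3 S482
G1 X33.096 Y155.145 F1829
G1 X29.237 Y156.744
G1 X25.378 Y155.145
G1 X23.779 Y151.286
G1 X25.378 Y147.427
G1 X29.237 Y145.828
G1 X33.096 Y147.427
G1 X34.695 Y151.286
M5
G0 X86.388 Y164.240
M3 S482
G1 X68.584 Y158.729 F1829
G1 X143.448 Y132.089
G1 X23.831 Y114.913
M5
G0 X75.075 Y27.418
M3 S482
G1 X91.817 Y39.382 F1829
G1 X112.857 Y91.067
G1 X135.492 Y147.637
G1 X157.021 Y174.256
M5

viewBox `0 0 170.797 192.031` with mm width/height → 1 unit = 1 mm. Flip: y_m = 192.031 − y_svg.

**Shape 1** — `<circle>` circle, stroke `#ff8800` → score (S482, F1829). Machine vertices: (34.695,151.286) → (33.096,155.145) → (29.237,156.744) → (25.378,155.145) → (23.779,151.286) → (25.378,147.427) → (29.237,145.828) → (33.096,147.427) → (34.695,151.286). Closed: final G1 returns to the first vertex.

**Shape 2** — `<path>` open polyline, stroke `#ff8800` → score (S482, F1829). Machine vertices: (86.388,164.240) → (68.584,158.729) → (143.448,132.089) → (23.831,114.913). Open path.

**Shape 3** — `<path>` cubic bezier, stroke `#ff8800` → score (S482, F1829). Control points (SVG): P0=(75.075,164.613), P1=(93.331,190.624), P2=(130.255,17.817), P3=(157.021,17.775); sampled at t=k/4. Machine vertices: (75.075,27.418) → (91.817,39.382) → (112.857,91.067) → (135.492,147.637) → (157.021,174.256). Open path.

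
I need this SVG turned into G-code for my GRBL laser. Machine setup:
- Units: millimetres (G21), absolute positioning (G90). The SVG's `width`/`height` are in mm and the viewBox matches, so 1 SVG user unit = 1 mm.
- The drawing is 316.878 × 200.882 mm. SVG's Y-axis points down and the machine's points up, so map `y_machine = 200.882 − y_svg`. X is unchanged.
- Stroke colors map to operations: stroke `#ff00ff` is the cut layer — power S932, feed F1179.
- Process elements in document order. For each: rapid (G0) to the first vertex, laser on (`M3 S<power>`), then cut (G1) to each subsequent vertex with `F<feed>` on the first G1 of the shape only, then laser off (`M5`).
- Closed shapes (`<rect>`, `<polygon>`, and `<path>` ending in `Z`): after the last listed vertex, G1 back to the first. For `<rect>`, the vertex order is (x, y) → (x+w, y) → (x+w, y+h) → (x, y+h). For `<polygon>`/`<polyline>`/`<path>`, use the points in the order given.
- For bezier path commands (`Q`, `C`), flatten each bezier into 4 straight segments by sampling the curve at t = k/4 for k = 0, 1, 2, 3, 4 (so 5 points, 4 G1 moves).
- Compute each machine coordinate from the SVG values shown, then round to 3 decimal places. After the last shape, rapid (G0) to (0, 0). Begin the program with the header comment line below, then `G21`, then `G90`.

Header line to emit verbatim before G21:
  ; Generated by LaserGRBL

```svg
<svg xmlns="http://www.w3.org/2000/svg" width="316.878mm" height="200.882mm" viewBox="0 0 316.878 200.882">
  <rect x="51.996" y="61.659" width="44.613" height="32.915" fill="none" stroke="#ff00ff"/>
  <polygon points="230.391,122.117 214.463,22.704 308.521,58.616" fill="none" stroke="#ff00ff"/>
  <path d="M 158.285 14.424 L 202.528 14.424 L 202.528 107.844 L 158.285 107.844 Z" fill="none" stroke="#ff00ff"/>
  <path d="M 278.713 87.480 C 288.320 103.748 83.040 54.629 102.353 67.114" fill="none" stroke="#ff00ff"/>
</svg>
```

; Generated by LaserGRBL
G21
G90
G0 X51.996 Y139.223
M3 S932
G1 X96.609 Y139.223 F1179
G1 X96.609 Y106.308
G1 X51.996 Y106.308
G1 X51.996 Y139.223
M5
G0 X230.391 Y78.765
M3 S932
G1 X214.463 Y178.178 F1179
G1 X308.521 Y142.266
G1 X230.391 Y78.765
M5
G0 X158.285 Y186.458
M3 S932
G1 X202.528 Y186.458 F1179
G1 X202.528 Y93.038
G1 X158.285 Y93.038
G1 X158.285 Y186.458
M5
G0 X278.713 Y113.402
M3 S932
G1 X252.494 Y111.477 F1179
G1 X186.893 Y122.166
G1 X123.113 Y133.565
G1 X102.353 Y133.768
M5
G0 X0.000 Y0.000

1 u = 1 mm; y_m = 200.882 − y.

[1] `<rect>` rectangle, #ff00ff→cut S932 F1179: (51.996,139.223) → (96.609,139.223) → (96.609,106.308) → (51.996,106.308) → (51.996,139.223) (closed)

[2] `<polygon>` regular polygon, #ff00ff→cut S932 F1179: (230.391,78.765) → (214.463,178.178) → (308.521,142.266) → (230.391,78.765) (closed)

[3] `<path>` rectangle, #ff00ff→cut S932 F1179: (158.285,186.458) → (202.528,186.458) → (202.528,93.038) → (158.285,93.038) → (158.285,186.458) (closed)

[4] `<path>` cubic bezier, #ff00ff→cut S932 F1179: (278.713,113.402) → (252.494,111.477) → (186.893,122.166) → (123.113,133.565) → (102.353,133.768)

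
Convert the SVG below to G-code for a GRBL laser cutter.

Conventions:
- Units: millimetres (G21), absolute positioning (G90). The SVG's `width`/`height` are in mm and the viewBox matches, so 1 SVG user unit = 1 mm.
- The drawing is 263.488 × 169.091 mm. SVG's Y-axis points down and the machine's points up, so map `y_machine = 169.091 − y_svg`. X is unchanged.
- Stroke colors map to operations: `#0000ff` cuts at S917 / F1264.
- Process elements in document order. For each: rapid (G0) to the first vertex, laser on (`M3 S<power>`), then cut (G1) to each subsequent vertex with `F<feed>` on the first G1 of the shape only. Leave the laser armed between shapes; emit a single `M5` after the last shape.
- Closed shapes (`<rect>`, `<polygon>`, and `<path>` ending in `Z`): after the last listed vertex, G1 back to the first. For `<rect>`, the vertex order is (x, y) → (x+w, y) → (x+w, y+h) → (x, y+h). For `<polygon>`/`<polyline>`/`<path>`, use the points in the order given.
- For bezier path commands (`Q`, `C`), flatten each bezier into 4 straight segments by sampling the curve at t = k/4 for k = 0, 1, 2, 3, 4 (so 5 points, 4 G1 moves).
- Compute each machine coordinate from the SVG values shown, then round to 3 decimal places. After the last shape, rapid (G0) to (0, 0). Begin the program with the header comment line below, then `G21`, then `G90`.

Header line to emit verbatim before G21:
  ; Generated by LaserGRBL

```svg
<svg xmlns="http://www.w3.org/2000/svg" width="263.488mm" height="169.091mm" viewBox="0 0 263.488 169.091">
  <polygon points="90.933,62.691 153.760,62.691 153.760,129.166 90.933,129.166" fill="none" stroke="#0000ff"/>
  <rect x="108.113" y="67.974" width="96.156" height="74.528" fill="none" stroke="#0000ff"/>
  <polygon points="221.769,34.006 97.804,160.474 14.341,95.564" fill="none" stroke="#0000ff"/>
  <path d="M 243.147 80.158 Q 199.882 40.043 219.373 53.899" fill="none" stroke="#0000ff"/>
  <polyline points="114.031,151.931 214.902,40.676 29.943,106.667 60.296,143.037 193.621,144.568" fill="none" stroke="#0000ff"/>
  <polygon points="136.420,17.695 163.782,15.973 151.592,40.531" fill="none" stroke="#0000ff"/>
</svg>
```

; Generated by LaserGRBL
G21
G90
G0 X90.933 Y106.400
M3 S917
G1 X153.760 Y106.400 F1264
G1 X153.760 Y39.925
G1 X90.933 Y39.925
G1 X90.933 Y106.400
G0 X108.113 Y101.117
M3 S917
G1 X204.269 Y101.117 F1264
G1 X204.269 Y26.589
G1 X108.113 Y26.589
G1 X108.113 Y101.117
G0 X221.769 Y135.085
M3 S917
G1 X97.804 Y8.617 F1264
G1 X14.341 Y73.527
G1 X221.769 Y135.085
G0 X243.147 Y88.933
M3 S917
G1 X225.437 Y105.617 F1264
G1 X215.571 Y115.555
G1 X213.550 Y118.747
G1 X219.373 Y115.192
G0 X114.031 Y17.160
M3 S917
G1 X214.902 Y128.415 F1264
G1 X29.943 Y62.424
G1 X60.296 Y26.054
G1 X193.621 Y24.523
G0 X136.420 Y151.396
M3 S917
G1 X163.782 Y153.118 F1264
G1 X151.592 Y128.560
G1 X136.420 Y151.396
M5
G0 X0.000 Y0.000

1 u = 1 mm; y_m = 169.091 − y.

[1] `<polygon>` rectangle, #0000ff→cut S917 F1264: (90.933,106.400) → (153.760,106.400) → (153.760,39.925) → (90.933,39.925) → (90.933,106.400) (closed)

[2] `<rect>` rectangle, #0000ff→cut S917 F1264: (108.113,101.117) → (204.269,101.117) → (204.269,26.589) → (108.113,26.589) → (108.113,101.117) (closed)

[3] `<polygon>` closed polygon, #0000ff→cut S917 F1264: (221.769,135.085) → (97.804,8.617) → (14.341,73.527) → (221.769,135.085) (closed)

[4] `<path>` quadratic bezier, #0000ff→cut S917 F1264: (243.147,88.933) → (225.437,105.617) → (215.571,115.555) → (213.550,118.747) → (219.373,115.192)

[5] `<polyline>` open polyline, #0000ff→cut S917 F1264: (114.031,17.160) → (214.902,128.415) → (29.943,62.424) → (60.296,26.054) → (193.621,24.523)

[6] `<polygon>` regular polygon, #0000ff→cut S917 F1264: (136.420,151.396) → (163.782,153.118) → (151.592,128.560) → (136.420,151.396) (closed)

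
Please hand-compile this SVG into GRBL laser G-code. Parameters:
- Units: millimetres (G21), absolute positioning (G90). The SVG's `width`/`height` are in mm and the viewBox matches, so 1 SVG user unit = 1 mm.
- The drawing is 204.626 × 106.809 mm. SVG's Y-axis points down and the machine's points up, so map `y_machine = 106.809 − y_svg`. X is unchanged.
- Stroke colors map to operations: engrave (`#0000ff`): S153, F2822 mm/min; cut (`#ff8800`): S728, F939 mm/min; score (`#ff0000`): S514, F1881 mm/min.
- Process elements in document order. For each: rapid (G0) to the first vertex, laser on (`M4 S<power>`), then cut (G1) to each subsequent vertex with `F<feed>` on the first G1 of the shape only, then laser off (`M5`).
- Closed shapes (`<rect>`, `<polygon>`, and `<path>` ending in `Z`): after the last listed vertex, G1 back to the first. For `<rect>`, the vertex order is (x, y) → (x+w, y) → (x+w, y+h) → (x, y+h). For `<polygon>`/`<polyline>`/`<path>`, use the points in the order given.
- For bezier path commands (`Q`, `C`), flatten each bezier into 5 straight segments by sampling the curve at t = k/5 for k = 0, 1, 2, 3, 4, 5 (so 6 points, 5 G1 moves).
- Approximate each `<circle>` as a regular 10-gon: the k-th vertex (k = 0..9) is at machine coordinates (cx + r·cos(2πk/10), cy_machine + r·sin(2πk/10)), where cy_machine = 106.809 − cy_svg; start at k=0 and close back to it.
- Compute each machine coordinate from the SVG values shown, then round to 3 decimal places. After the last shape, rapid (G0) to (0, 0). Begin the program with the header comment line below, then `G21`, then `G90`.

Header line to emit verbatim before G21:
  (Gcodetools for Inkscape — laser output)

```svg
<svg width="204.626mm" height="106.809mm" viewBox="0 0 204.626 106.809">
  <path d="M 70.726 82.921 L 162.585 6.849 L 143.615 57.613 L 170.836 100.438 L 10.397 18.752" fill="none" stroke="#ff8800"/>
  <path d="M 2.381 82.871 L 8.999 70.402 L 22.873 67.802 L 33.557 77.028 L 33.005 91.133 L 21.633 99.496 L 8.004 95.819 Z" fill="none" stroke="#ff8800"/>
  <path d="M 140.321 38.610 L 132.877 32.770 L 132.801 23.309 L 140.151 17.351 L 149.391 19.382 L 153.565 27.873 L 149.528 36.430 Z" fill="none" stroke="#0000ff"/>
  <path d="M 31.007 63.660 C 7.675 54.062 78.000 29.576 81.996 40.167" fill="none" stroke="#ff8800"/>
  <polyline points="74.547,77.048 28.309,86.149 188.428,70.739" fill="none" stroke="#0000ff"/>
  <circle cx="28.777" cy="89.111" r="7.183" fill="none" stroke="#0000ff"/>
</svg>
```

(Gcodetools for Inkscape — laser output)
G21
G90
G0 X70.726 Y23.888
M4 S728
G1 X162.585 Y99.960 F939
G1 X143.615 Y49.196
G1 X170.836 Y6.371
G1 X10.397 Y88.057
M5
G0 X2.381 Y23.938
M4 S728
G1 X8.999 Y36.407 F939
G1 X22.873 Y39.007
G1 X33.557 Y29.781
G1 X33.005 Y15.676
G1 X21.633 Y7.313
G1 X8.004 Y10.990
G1 X2.381 Y23.938
M5
G0 X140.321 Y68.199
M4 S153
G1 X132.877 Y74.039 F2822
G1 X132.801 Y83.500
G1 X140.151 Y89.458
G1 X149.391 Y87.427
G1 X153.565 Y78.936
G1 X149.528 Y70.379
G1 X140.321 Y68.199
M5
G0 X31.007 Y43.149
M4 S728
G1 X26.967 Y50.295 F939
G1 X37.725 Y58.615
G1 X55.602 Y65.712
G1 X72.919 Y69.187
G1 X81.996 Y66.642
M5
G0 X74.547 Y29.761
M4 S153
G1 X28.309 Y20.660 F2822
G1 X188.428 Y36.070
M5
G0 X35.960 Y17.698
M4 S153
G1 X34.588 Y21.920 F2822
G1 X30.997 Y24.529
G1 X26.557 Y24.529
G1 X22.966 Y21.920
G1 X21.594 Y17.698
G1 X22.966 Y13.476
G1 X26.557 Y10.867
G1 X30.997 Y10.867
G1 X34.588 Y13.476
G1 X35.960 Y17.698
M5
G0 X0.000 Y0.000

viewBox `0 0 204.626 106.809` with mm width/height → 1 unit = 1 mm. Flip: y_m = 106.809 − y_svg.

**Shape 1** — `<path>` open polyline, stroke `#ff8800` → cut (S728, F939). Machine vertices: (70.726,23.888) → (162.585,99.960) → (143.615,49.196) → (170.836,6.371) → (10.397,88.057). Open path.

**Shape 2** — `<path>` regular polygon, stroke `#ff8800` → cut (S728, F939). Machine vertices: (2.381,23.938) → (8.999,36.407) → (22.873,39.007) → (33.557,29.781) → (33.005,15.676) → (21.633,7.313) → (8.004,10.990) → (2.381,23.938). Closed: final G1 returns to the first vertex.

**Shape 3** — `<path>` regular polygon, stroke `#0000ff` → engrave (S153, F2822). Machine vertices: (140.321,68.199) → (132.877,74.039) → (132.801,83.500) → (140.151,89.458) → (149.391,87.427) → (153.565,78.936) → (149.528,70.379) → (140.321,68.199). Closed: final G1 returns to the first vertex.

**Shape 4** — `<path>` cubic bezier, stroke `#ff8800` → cut (S728, F939). Control points (SVG): P0=(31.007,63.660), P1=(7.675,54.062), P2=(78.000,29.576), P3=(81.996,40.167); sampled at t=k/5. Machine vertices: (31.007,43.149) → (26.967,50.295) → (37.725,58.615) → (55.602,65.712) → (72.919,69.187) → (81.996,66.642). Open path.

**Shape 5** — `<polyline>` open polyline, stroke `#0000ff` → engrave (S153, F2822). Machine vertices: (74.547,29.761) → (28.309,20.660) → (188.428,36.070). Open path.

**Shape 6** — `<circle>` circle, stroke `#0000ff` → engrave (S153, F2822). Machine vertices: (35.960,17.698) → (34.588,21.920) → (30.997,24.529) → (26.557,24.529) → (22.966,21.920) → (21.594,17.698) → (22.966,13.476) → (26.557,10.867) → (30.997,10.867) → (34.588,13.476) → (35.960,17.698). Closed: final G1 returns to the first vertex.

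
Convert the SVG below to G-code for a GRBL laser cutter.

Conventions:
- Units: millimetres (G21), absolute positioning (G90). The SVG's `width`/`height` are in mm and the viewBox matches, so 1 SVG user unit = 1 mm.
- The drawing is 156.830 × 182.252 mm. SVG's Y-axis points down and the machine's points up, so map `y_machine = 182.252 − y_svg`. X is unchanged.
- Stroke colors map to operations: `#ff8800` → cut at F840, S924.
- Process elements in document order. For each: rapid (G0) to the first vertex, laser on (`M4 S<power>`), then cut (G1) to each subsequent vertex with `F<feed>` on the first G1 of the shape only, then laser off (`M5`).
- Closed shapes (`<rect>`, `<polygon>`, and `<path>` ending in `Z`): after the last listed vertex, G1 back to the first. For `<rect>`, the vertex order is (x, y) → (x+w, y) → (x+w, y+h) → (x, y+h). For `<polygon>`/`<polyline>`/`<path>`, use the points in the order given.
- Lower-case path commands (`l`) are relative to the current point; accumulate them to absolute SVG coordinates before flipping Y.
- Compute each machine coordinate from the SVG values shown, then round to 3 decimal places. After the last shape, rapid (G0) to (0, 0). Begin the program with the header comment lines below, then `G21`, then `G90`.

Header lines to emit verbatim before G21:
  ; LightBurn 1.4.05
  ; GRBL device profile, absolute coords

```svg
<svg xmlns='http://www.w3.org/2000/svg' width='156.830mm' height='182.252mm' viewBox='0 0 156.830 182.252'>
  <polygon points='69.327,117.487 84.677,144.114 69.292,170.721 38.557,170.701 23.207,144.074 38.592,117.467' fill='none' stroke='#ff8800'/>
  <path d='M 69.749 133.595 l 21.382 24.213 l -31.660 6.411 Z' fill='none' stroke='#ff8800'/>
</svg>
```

; LightBurn 1.4.05
; GRBL device profile, absolute coords
G21
G90
G0 X69.327 Y64.765
M4 S924
G1 X84.677 Y38.138 F840
G1 X69.292 Y11.531
G1 X38.557 Y11.551
G1 X23.207 Y38.178
G1 X38.592 Y64.785
G1 X69.327 Y64.765
M5
G0 X69.749 Y48.657
M4 S924
G1 X91.131 Y24.444 F840
G1 X59.471 Y18.033
G1 X69.749 Y48.657
M5
G0 X0.000 Y0.000

1 u = 1 mm; y_m = 182.252 − y.

[1] `<polygon>` regular polygon, #ff8800→cut S924 F840: (69.327,64.765) → (84.677,38.138) → (69.292,11.531) → (38.557,11.551) → (23.207,38.178) → (38.592,64.785) → (69.327,64.765) (closed)

[2] `<path>` regular polygon, #ff8800→cut S924 F840: (69.749,48.657) → (91.131,24.444) → (59.471,18.033) → (69.749,48.657) (closed)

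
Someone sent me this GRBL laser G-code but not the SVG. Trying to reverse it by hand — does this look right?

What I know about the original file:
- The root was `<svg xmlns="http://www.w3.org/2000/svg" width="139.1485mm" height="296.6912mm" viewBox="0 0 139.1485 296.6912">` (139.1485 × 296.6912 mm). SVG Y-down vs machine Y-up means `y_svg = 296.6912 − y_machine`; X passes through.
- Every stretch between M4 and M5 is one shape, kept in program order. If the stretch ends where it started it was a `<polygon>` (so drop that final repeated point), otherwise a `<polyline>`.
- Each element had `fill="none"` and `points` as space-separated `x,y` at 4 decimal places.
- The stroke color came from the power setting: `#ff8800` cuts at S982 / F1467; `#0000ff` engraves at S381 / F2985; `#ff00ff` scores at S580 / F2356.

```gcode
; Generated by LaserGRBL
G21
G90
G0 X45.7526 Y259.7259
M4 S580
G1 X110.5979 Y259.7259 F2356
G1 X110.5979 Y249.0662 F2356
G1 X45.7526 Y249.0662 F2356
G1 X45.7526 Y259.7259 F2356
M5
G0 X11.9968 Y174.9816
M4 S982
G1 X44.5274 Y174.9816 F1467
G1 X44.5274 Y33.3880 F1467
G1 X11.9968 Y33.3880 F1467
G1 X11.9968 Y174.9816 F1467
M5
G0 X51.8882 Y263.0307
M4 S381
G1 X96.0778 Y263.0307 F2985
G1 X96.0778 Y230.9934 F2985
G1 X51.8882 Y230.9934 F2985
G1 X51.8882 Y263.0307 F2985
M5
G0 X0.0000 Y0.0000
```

Machine Y-up, SVG Y-down with viewBox height 296.6912, so y_svg = 296.6912 − y_machine; X carries over.

Run 1: S580 ⇒ score layer `#ff00ff`. The run returns to its start, so emit a `<polygon>` with points (Y-flipped): 45.7526,36.9653 110.5979,36.9653 110.5979,47.6250 45.7526,47.6250.

Run 2: power S982 maps to stroke `#ff8800` (cut). The run returns to its start, so emit a `<polygon>` with points (Y-flipped): 11.9968,121.7096 44.5274,121.7096 44.5274,263.3032 11.9968,263.3032.

Run 3: S381 ⇒ engrave layer `#0000ff`. The run returns to its start, so emit a `<polygon>` with points (Y-flipped): 51.8882,33.6605 96.0778,33.6605 96.0778,65.6978 51.8882,65.6978.

<svg xmlns="http://www.w3.org/2000/svg" width="139.1485mm" height="296.6912mm" viewBox="0 0 139.1485 296.6912">
  <polygon points="45.7526,36.9653 110.5979,36.9653 110.5979,47.6250 45.7526,47.6250" fill="none" stroke="#ff00ff"/>
  <polygon points="11.9968,121.7096 44.5274,121.7096 44.5274,263.3032 11.9968,263.3032" fill="none" stroke="#ff8800"/>
  <polygon points="51.8882,33.6605 96.0778,33.6605 96.0778,65.6978 51.8882,65.6978" fill="none" stroke="#0000ff"/>
</svg>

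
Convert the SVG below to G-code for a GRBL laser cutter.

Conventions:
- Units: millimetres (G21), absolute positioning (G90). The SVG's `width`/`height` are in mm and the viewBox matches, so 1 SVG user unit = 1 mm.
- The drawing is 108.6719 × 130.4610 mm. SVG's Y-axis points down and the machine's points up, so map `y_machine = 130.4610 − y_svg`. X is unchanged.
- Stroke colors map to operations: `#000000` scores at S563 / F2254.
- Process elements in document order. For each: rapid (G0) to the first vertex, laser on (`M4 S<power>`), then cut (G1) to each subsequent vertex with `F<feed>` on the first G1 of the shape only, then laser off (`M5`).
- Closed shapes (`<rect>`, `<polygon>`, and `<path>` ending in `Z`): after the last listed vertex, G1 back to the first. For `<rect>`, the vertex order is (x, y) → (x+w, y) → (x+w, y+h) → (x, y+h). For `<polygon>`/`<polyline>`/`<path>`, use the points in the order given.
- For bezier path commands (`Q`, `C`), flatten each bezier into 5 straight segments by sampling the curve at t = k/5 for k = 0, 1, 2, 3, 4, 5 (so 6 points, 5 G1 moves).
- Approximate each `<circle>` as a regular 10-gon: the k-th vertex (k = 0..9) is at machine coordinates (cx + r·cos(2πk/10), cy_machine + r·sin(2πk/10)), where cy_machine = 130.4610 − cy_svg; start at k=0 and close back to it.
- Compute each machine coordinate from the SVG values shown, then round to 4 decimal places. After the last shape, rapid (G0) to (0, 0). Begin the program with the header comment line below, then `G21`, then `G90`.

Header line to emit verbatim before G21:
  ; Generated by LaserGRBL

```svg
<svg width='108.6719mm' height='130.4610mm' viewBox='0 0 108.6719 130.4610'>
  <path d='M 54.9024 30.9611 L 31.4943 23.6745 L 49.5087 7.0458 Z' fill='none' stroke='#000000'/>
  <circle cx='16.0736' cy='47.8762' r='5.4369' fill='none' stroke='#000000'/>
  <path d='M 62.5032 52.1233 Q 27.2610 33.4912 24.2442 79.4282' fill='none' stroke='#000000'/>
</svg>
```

; Generated by LaserGRBL
G21
G90
G0 X54.9024 Y99.4999
M4 S563
G1 X31.4943 Y106.7865 F2254
G1 X49.5087 Y123.4152
G1 X54.9024 Y99.4999
M5
G0 X21.5105 Y82.5848
M4 S563
G1 X20.4721 Y85.7805 F2254
G1 X17.7537 Y87.7556
G1 X14.3935 Y87.7556
G1 X11.6751 Y85.7805
G1 X10.6367 Y82.5848
G1 X11.6751 Y79.3891
G1 X14.3935 Y77.4140
G1 X17.7537 Y77.4140
G1 X20.4721 Y79.3891
G1 X21.5105 Y82.5848
M5
G0 X62.5032 Y78.3377
M4 S563
G1 X49.6953 Y83.2078 F2254
G1 X39.4655 Y82.9123
G1 X31.8137 Y77.4513
G1 X26.7399 Y66.8248
G1 X24.2442 Y51.0328
M5
G0 X0.0000 Y0.0000

Since the viewBox matches the mm dimensions, user units are millimetres directly. The only transform is the Y-flip y_m = 130.4610 − y_svg.

Shape 1 is a regular polygon drawn with `<path>`. Its stroke #000000 means score at S563, F2254. After flipping Y the toolpath is (54.9024,99.4999) → (31.4943,106.7865) → (49.5087,123.4152) → (54.9024,99.4999), returning to the start.

Shape 2 is a circle drawn with `<circle>`. Its stroke #000000 means score at S563, F2254. After flipping Y the toolpath is (21.5105,82.5848) → (20.4721,85.7805) → (17.7537,87.7556) → (14.3935,87.7556) → (11.6751,85.7805) → (10.6367,82.5848) → (11.6751,79.3891) → (14.3935,77.4140) → (17.7537,77.4140) → (20.4721,79.3891) → (21.5105,82.5848), returning to the start.

Shape 3 is a quadratic bezier drawn with `<path>`. Its stroke #000000 means score at S563, F2254. After flipping Y the toolpath is (62.5032,78.3377) → (49.6953,83.2078) → (39.4655,82.9123) → (31.8137,77.4513) → (26.7399,66.8248) → (24.2442,51.0328).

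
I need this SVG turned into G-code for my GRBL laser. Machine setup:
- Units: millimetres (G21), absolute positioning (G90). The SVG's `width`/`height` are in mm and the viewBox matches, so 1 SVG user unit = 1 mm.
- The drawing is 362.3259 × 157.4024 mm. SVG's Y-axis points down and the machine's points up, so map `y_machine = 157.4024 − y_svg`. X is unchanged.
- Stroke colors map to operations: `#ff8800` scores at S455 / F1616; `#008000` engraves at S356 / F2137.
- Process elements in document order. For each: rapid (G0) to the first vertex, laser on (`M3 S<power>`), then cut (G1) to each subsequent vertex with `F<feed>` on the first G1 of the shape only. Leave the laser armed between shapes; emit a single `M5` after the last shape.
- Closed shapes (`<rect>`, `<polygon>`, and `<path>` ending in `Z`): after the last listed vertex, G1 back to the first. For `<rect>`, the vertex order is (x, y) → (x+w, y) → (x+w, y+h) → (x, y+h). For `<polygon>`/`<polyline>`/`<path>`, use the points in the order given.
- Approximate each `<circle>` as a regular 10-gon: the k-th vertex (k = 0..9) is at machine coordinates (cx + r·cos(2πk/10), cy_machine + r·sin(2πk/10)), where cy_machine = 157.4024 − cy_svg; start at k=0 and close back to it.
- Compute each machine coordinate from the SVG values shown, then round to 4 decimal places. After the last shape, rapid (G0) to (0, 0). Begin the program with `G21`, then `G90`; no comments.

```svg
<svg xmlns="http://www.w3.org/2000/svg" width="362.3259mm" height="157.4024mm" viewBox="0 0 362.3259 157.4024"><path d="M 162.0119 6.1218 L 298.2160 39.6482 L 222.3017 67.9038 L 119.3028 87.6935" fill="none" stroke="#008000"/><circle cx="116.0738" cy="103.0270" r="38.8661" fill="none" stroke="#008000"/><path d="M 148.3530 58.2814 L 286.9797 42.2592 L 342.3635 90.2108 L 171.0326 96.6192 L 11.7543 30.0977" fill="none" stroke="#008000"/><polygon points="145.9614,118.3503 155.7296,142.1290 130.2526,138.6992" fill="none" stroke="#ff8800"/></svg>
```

G21
G90
G0 X162.0119 Y151.2806
M3 S356
G1 X298.2160 Y117.7542 F2137
G1 X222.3017 Y89.4986
G1 X119.3028 Y69.7089
G0 X154.9399 Y54.3754
M3 S356
G1 X147.5171 Y77.2203 F2137
G1 X128.0841 Y91.3393
G1 X104.0635 Y91.3393
G1 X84.6305 Y77.2203
G1 X77.2077 Y54.3754
G1 X84.6305 Y31.5305
G1 X104.0635 Y17.4115
G1 X128.0841 Y17.4115
G1 X147.5171 Y31.5305
G1 X154.9399 Y54.3754
G0 X148.3530 Y99.1210
M3 S356
G1 X286.9797 Y115.1432 F2137
G1 X342.3635 Y67.1916
G1 X171.0326 Y60.7832
G1 X11.7543 Y127.3047
G0 X145.9614 Y39.0521
M3 S455
G1 X155.7296 Y15.2734 F1616
G1 X130.2526 Y18.7032
G1 X145.9614 Y39.0521
M5
G0 X0.0000 Y0.0000

viewBox `0 0 362.3259 157.4024` with mm width/height → 1 unit = 1 mm. Flip: y_m = 157.4024 − y_svg.

**Shape 1** — `<path>` open polyline, stroke `#008000` → engrave (S356, F2137). Machine vertices: (162.0119,151.2806) → (298.2160,117.7542) → (222.3017,89.4986) → (119.3028,69.7089). Open path.

**Shape 2** — `<circle>` circle, stroke `#008000` → engrave (S356, F2137). Machine vertices: (154.9399,54.3754) → (147.5171,77.2203) → (128.0841,91.3393) → (104.0635,91.3393) → (84.6305,77.2203) → (77.2077,54.3754) → (84.6305,31.5305) → (104.0635,17.4115) → (128.0841,17.4115) → (147.5171,31.5305) → (154.9399,54.3754). Closed: final G1 returns to the first vertex.

**Shape 3** — `<path>` open polyline, stroke `#008000` → engrave (S356, F2137). Machine vertices: (148.3530,99.1210) → (286.9797,115.1432) → (342.3635,67.1916) → (171.0326,60.7832) → (11.7543,127.3047). Open path.

**Shape 4** — `<polygon>` regular polygon, stroke `#ff8800` → score (S455, F1616). Machine vertices: (145.9614,39.0521) → (155.7296,15.2734) → (130.2526,18.7032) → (145.9614,39.0521). Closed: final G1 returns to the first vertex.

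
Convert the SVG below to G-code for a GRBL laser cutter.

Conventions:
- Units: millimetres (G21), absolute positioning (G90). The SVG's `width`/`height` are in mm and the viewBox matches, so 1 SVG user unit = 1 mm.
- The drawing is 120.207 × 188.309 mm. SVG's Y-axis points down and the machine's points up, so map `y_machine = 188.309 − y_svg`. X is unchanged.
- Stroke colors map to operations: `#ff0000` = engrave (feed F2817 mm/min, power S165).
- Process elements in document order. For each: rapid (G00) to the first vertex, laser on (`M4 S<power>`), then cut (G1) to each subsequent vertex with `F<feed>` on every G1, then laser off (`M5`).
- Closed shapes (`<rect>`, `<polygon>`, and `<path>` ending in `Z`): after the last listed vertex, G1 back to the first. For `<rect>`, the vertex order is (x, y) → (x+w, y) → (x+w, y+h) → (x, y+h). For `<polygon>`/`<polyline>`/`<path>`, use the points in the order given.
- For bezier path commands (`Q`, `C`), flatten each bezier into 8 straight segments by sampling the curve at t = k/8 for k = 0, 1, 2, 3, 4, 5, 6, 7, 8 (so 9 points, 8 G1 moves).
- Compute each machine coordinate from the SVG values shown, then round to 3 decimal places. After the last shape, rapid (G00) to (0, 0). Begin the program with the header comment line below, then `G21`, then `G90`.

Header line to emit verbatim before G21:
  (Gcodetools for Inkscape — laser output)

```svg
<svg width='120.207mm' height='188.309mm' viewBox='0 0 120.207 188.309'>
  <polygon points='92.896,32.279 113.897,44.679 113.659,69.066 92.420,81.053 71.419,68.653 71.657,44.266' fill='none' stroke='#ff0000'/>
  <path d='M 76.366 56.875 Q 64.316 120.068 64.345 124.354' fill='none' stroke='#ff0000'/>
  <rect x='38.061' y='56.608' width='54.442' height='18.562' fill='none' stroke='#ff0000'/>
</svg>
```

Since the viewBox matches the mm dimensions, user units are millimetres directly. The only transform is the Y-flip y_m = 188.309 − y_svg.

Shape 1 is a regular polygon drawn with `<polygon>`. Its stroke #ff0000 means engrave at S165, F2817. After flipping Y the toolpath is (92.896,156.030) → (113.897,143.630) → (113.659,119.243) → (92.420,107.256) → (71.419,119.656) → (71.657,144.043) → (92.896,156.030), returning to the start.

Shape 2 is a quadratic bezier drawn with `<path>`. Its stroke #ff0000 means engrave at S165, F2817. After flipping Y the toolpath is (76.366,131.434) → (73.542,116.556) → (71.096,103.519) → (69.027,92.323) → (67.336,82.968) → (66.022,75.453) → (65.085,69.780) → (64.526,65.947) → (64.345,63.955).

Shape 3 is a rectangle drawn with `<rect>`. Its stroke #ff0000 means engrave at S165, F2817. After flipping Y the toolpath is (38.061,131.701) → (92.503,131.701) → (92.503,113.139) → (38.061,113.139) → (38.061,131.701), returning to the start.

(Gcodetools for Inkscape — laser output)
G21
G90
G00 X92.896 Y156.030
M4 S165
G1 X113.897 Y143.630 F2817
G1 X113.659 Y119.243 F2817
G1 X92.420 Y107.256 F2817
G1 X71.419 Y119.656 F2817
G1 X71.657 Y144.043 F2817
G1 X92.896 Y156.030 F2817
M5
G00 X76.366 Y131.434
M4 S165
G1 X73.542 Y116.556 F2817
G1 X71.096 Y103.519 F2817
G1 X69.027 Y92.323 F2817
G1 X67.336 Y82.968 F2817
G1 X66.022 Y75.453 F2817
G1 X65.085 Y69.780 F2817
G1 X64.526 Y65.947 F2817
G1 X64.345 Y63.955 F2817
M5
G00 X38.061 Y131.701
M4 S165
G1 X92.503 Y131.701 F2817
G1 X92.503 Y113.139 F2817
G1 X38.061 Y113.139 F2817
G1 X38.061 Y131.701 F2817
M5
G00 X0.000 Y0.000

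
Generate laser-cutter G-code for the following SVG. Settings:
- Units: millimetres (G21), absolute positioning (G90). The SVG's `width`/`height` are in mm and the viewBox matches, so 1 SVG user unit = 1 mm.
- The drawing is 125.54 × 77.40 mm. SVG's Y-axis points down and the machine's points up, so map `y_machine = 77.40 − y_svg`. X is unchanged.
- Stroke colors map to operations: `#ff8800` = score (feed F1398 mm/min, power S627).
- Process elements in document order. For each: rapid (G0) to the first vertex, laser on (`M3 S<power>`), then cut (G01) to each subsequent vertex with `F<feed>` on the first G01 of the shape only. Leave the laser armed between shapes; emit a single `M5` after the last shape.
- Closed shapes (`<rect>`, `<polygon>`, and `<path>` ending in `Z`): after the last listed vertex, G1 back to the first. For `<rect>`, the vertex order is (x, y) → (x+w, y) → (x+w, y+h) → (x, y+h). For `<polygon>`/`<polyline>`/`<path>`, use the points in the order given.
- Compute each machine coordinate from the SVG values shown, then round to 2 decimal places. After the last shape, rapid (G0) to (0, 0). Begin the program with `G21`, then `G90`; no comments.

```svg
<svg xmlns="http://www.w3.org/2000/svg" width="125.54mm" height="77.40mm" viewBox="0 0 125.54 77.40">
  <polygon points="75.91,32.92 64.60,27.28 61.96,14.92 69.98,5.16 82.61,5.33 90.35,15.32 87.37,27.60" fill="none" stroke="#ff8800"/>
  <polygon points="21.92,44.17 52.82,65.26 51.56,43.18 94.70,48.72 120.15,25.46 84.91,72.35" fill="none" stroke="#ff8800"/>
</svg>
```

G21
G90
G0 X75.91 Y44.48
M3 S627
G01 X64.60 Y50.12 F1398
G01 X61.96 Y62.48
G01 X69.98 Y72.24
G01 X82.61 Y72.07
G01 X90.35 Y62.08
G01 X87.37 Y49.80
G01 X75.91 Y44.48
G0 X21.92 Y33.23
M3 S627
G01 X52.82 Y12.14 F1398
G01 X51.56 Y34.22
G01 X94.70 Y28.68
G01 X120.15 Y51.94
G01 X84.91 Y5.05
G01 X21.92 Y33.23
M5
G0 X0.00 Y0.00

1 u = 1 mm; y_m = 77.40 − y.

[1] `<polygon>` regular polygon, #ff8800→score S627 F1398: (75.91,44.48) → (64.60,50.12) → (61.96,62.48) → (69.98,72.24) → (82.61,72.07) → (90.35,62.08) → (87.37,49.80) → (75.91,44.48) (closed)

[2] `<polygon>` closed polygon, #ff8800→score S627 F1398: (21.92,33.23) → (52.82,12.14) → (51.56,34.22) → (94.70,28.68) → (120.15,51.94) → (84.91,5.05) → (21.92,33.23) (closed)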